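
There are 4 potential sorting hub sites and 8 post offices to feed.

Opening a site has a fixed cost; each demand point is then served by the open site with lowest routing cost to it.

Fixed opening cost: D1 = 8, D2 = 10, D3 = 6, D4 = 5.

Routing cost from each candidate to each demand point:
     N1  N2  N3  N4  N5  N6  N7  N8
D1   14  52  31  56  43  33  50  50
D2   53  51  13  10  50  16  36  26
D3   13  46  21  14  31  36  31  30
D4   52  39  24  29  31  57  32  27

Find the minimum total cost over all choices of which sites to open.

200

Open {D2, D3, D4}: assign each demand point to its cheapest open site.
  N1→D3 13, N2→D4 39, N3→D2 13, N4→D2 10, N5→D3 31, N6→D2 16, N7→D3 31, N8→D2 26
  routing cost 179, fixed 21 → total 200.
Compare {D2, D3}: routing cost 186 + fixed 16 = 202.
Compare {D1, D2, D4}: routing cost 181 + fixed 23 = 204.
Compare {D1, D2, D3, D4}: routing cost 179 + fixed 29 = 208.
All other subsets cost ≥ 202. Minimum total cost: 200.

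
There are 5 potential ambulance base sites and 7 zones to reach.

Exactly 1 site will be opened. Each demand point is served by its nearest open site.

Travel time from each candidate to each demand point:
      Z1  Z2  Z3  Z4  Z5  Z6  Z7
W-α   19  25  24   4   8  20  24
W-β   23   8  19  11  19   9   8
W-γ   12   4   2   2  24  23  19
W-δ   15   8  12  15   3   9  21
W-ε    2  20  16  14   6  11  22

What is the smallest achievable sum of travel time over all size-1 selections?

83

Open {W-δ}.
  Z1→W-δ 15, Z2→W-δ 8, Z3→W-δ 12, Z4→W-δ 15, Z5→W-δ 3, Z6→W-δ 9, Z7→W-δ 21  ⇒ total 83.
Compare {W-γ}: total 86.
Compare {W-ε}: total 91.
No size-1 selection does better; minimum is 83.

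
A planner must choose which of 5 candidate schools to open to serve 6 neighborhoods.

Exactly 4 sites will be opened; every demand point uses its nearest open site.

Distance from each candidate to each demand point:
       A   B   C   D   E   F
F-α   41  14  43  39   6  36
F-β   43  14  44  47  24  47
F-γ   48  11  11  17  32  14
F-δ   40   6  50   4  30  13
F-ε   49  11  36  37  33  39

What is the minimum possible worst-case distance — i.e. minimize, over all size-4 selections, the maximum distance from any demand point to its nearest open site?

40

Open {F-α, F-β, F-γ, F-δ}.
  Farthest demand point is A at distance 40 (to F-δ); all others are ≤ 40.
With {F-α, F-β, F-δ, F-ε} the worst case is 40.
With {F-α, F-γ, F-δ, F-ε} the worst case is 40.
No size-4 selection achieves below 40.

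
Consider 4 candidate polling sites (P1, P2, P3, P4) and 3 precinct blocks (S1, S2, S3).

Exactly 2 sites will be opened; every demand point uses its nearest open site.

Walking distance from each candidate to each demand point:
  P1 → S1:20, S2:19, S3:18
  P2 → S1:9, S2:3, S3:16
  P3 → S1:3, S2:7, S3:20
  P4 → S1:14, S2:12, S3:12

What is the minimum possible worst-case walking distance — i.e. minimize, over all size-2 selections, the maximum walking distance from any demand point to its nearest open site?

12

Open {P2, P4}.
  Farthest demand point is S3 at walking distance 12 (to P4); all others are ≤ 12.
With {P3, P4} the worst case is 12.
With {P1, P4} the worst case is 14.
No size-2 selection achieves below 12.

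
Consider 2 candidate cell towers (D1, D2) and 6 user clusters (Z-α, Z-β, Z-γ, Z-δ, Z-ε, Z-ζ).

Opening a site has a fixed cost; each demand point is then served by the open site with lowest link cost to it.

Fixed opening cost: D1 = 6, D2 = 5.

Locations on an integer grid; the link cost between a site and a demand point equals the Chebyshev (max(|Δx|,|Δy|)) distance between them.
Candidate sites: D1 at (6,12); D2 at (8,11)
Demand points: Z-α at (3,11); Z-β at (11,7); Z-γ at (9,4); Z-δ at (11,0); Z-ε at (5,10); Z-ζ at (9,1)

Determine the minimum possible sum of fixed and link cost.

45

Open {D2}: assign each demand point to its cheapest open site.
  Z-α→D2 5, Z-β→D2 4, Z-γ→D2 7, Z-δ→D2 11, Z-ε→D2 3, Z-ζ→D2 10
  link cost 40, fixed 5 → total 45.
Compare {D1}: link cost 41 + fixed 6 = 47.
Compare {D1, D2}: link cost 37 + fixed 11 = 48.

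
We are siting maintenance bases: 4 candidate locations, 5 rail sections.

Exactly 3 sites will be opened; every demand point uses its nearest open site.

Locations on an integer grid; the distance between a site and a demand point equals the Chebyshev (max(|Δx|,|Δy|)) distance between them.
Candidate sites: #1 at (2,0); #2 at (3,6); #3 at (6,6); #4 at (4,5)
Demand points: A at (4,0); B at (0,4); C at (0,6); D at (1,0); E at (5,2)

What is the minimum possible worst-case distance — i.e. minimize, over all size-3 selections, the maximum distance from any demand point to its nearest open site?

Open {#1, #2, #3}.
  Farthest demand point is B at distance 3 (to #2); all others are ≤ 3.
With {#1, #2, #4} the worst case is 3.
With {#1, #3, #4} the worst case is 4.
No size-3 selection achieves below 3.

3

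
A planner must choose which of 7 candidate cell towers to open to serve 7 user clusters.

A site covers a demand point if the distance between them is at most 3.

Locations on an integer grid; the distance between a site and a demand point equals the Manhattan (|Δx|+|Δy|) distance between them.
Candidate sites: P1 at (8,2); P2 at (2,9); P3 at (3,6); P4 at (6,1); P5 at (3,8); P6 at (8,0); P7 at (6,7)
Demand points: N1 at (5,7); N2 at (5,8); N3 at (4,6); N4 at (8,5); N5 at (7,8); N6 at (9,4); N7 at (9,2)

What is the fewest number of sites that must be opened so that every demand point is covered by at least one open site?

2

Coverage sets (demand points within 3 of each site):
  P1: {N4, N6, N7}
  P2: {}
  P3: {N1, N3}
  P4: {}
  P5: {N1, N2, N3}
  P6: {N7}
  P7: {N1, N2, N3, N5}
No single site covers all 7 demand points.
But {P1, P7} covers everything, so the minimum is 2.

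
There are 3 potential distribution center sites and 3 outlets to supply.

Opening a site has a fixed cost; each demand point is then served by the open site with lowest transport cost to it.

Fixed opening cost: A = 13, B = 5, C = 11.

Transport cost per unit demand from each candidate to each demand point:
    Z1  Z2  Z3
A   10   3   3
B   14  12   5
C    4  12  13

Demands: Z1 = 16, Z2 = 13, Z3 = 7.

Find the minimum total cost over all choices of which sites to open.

Open {A, C}: assign each demand point to its cheapest open site.
  Z1→C 16×4=64, Z2→A 13×3=39, Z3→A 7×3=21
  transport cost 124, fixed 24 → total 148.
Compare {A, B, C}: transport cost 124 + fixed 29 = 153.
Compare {A}: transport cost 220 + fixed 13 = 233.
Compare {A, B}: transport cost 220 + fixed 18 = 238.
All other subsets cost ≥ 153. Minimum total cost: 148.

148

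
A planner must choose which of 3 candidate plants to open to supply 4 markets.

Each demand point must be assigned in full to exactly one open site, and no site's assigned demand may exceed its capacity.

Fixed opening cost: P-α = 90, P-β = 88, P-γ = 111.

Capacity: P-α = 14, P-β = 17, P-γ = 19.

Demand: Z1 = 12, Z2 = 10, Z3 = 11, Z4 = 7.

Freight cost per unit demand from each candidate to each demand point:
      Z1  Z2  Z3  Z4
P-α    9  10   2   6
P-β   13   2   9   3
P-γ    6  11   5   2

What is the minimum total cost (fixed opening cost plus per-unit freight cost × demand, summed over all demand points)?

417

Open {P-α, P-β, P-γ}; cheapest assignment that respects the capacities:
  P-α (cap 14, load 11): Z3 — cost 11×2 = 22
  P-β (cap 17, load 10): Z2 — cost 10×2 = 20
  P-γ (cap 19, load 19): Z1, Z4 — cost 12×6 + 7×2 = 86
  Shipping 128, fixed 289 → total 417.
  Any other capacity-feasible assignment to {P-α, P-β, P-γ} ships for at least 128.
Total demand is 40 and no other set of sites has combined capacity ≥ 40, so {P-α, P-β, P-γ} is the only feasible choice of open sites. Minimum: 417.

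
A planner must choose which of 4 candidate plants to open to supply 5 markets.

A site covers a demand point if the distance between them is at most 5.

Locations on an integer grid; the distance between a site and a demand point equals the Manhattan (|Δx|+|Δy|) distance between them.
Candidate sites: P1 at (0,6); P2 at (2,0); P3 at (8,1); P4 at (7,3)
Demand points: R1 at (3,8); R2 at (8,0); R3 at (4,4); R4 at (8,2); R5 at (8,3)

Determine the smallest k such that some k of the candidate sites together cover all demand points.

2

Coverage sets (demand points within 5 of each site):
  P1: {R1}
  P2: {}
  P3: {R2, R4, R5}
  P4: {R2, R3, R4, R5}
No single site covers all 5 demand points.
But {P1, P4} covers everything, so the minimum is 2.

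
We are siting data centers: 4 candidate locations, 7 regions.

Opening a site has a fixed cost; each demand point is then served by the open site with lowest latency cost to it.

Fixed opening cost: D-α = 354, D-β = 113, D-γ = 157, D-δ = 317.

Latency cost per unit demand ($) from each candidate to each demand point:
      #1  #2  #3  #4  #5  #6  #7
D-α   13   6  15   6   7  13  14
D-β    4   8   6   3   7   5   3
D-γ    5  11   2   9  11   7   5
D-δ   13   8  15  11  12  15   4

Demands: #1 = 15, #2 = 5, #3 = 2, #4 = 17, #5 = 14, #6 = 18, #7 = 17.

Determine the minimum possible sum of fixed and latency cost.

Open {D-β}: assign each demand point to its cheapest open site.
  #1→D-β 15×4=60, #2→D-β 5×8=40, #3→D-β 2×6=12, #4→D-β 17×3=51, #5→D-β 14×7=98, #6→D-β 18×5=90, #7→D-β 17×3=51
  latency cost 402, fixed 113 → total 515.
Compare {D-β, D-γ}: latency cost 394 + fixed 270 = 664.
Compare {D-γ}: latency cost 652 + fixed 157 = 809.
Compare {D-β, D-δ}: latency cost 402 + fixed 430 = 832.
All other subsets cost ≥ 664. Minimum total cost: 515.

515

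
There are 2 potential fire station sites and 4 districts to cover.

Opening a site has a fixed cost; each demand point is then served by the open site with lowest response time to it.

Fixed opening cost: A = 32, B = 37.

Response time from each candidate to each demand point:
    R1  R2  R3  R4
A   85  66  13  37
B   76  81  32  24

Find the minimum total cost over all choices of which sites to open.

233

Open {A}: assign each demand point to its cheapest open site.
  R1→A 85, R2→A 66, R3→A 13, R4→A 37
  response time 201, fixed 32 → total 233.
Compare {A, B}: response time 179 + fixed 69 = 248.
Compare {B}: response time 213 + fixed 37 = 250.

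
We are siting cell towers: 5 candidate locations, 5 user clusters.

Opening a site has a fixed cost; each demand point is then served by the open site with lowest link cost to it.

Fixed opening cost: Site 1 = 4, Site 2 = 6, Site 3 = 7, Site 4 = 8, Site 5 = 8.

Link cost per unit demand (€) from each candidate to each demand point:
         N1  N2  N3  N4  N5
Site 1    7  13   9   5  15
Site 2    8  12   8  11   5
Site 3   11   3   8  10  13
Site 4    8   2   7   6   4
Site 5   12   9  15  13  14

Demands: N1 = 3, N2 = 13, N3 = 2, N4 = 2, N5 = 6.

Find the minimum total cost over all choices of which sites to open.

Open {Site 1, Site 4}: assign each demand point to its cheapest open site.
  N1→Site 1 3×7=21, N2→Site 4 13×2=26, N3→Site 4 2×7=14, N4→Site 1 2×5=10, N5→Site 4 6×4=24
  link cost 95, fixed 12 → total 107.
Compare {Site 4}: link cost 100 + fixed 8 = 108.
Compare {Site 1, Site 2, Site 4}: link cost 95 + fixed 18 = 113.
Compare {Site 2, Site 4}: link cost 100 + fixed 14 = 114.
All other subsets cost ≥ 108. Minimum total cost: 107.

107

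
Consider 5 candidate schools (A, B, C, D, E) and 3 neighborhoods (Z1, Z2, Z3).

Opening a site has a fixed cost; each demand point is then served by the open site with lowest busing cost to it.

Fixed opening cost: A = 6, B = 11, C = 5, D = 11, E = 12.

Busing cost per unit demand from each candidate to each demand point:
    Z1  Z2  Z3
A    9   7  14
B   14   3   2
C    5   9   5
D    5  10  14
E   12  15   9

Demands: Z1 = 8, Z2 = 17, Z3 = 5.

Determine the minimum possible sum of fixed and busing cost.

Open {B, C}: assign each demand point to its cheapest open site.
  Z1→C 8×5=40, Z2→B 17×3=51, Z3→B 5×2=10
  busing cost 101, fixed 16 → total 117.
Compare {B, D}: busing cost 101 + fixed 22 = 123.
Compare {A, B, C}: busing cost 101 + fixed 22 = 123.
Compare {B, C, D}: busing cost 101 + fixed 27 = 128.
All other subsets cost ≥ 123. Minimum total cost: 117.

117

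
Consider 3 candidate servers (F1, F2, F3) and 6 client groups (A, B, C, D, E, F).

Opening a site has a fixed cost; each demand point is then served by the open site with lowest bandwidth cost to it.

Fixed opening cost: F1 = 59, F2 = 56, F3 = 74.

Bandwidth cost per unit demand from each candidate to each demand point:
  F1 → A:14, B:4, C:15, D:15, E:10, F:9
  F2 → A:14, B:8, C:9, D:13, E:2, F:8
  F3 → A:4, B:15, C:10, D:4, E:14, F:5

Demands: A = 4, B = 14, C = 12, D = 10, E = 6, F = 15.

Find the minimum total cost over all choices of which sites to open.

493

Open {F2, F3}: assign each demand point to its cheapest open site.
  A→F3 4×4=16, B→F2 14×8=112, C→F2 12×9=108, D→F3 10×4=40, E→F2 6×2=12, F→F3 15×5=75
  bandwidth cost 363, fixed 130 → total 493.
Compare {F1, F2, F3}: bandwidth cost 307 + fixed 189 = 496.
Compare {F1, F3}: bandwidth cost 367 + fixed 133 = 500.
Compare {F2}: bandwidth cost 538 + fixed 56 = 594.
All other subsets cost ≥ 496. Minimum total cost: 493.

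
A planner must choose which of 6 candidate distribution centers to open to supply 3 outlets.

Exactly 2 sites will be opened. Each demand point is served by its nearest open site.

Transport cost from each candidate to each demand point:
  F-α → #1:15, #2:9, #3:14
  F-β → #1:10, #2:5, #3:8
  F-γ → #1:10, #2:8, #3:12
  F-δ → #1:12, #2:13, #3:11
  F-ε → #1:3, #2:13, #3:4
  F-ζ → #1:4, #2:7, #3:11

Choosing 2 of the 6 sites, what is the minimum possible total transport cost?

Open {F-β, F-ε}.
  #1→F-ε 3, #2→F-β 5, #3→F-ε 4  ⇒ total 12.
Compare {F-ε, F-ζ}: total 14.
Compare {F-γ, F-ε}: total 15.
No size-2 selection does better; minimum is 12.

12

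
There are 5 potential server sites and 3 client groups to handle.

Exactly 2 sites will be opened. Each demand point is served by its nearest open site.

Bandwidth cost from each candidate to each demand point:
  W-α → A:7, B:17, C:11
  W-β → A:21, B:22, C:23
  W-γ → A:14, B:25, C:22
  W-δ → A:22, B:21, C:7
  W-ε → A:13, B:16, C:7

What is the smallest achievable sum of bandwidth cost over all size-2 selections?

Open {W-α, W-ε}.
  A→W-α 7, B→W-ε 16, C→W-ε 7  ⇒ total 30.
Compare {W-α, W-δ}: total 31.
Compare {W-α, W-β}: total 35.
No size-2 selection does better; minimum is 30.

30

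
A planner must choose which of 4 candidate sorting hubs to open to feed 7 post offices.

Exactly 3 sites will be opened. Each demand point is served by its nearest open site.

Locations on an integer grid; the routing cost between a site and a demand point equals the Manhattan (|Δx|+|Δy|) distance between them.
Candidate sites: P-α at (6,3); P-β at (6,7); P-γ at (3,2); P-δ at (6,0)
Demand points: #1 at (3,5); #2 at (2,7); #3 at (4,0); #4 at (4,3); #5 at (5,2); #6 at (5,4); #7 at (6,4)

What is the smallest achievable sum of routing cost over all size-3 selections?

Open {P-α, P-β, P-γ}.
  #1→P-γ 3, #2→P-β 4, #3→P-γ 3, #4→P-α 2, #5→P-α 2, #6→P-α 2, #7→P-α 1  ⇒ total 17.
Compare {P-α, P-β, P-δ}: total 18.
Compare {P-α, P-γ, P-δ}: total 18.
No size-3 selection does better; minimum is 17.

17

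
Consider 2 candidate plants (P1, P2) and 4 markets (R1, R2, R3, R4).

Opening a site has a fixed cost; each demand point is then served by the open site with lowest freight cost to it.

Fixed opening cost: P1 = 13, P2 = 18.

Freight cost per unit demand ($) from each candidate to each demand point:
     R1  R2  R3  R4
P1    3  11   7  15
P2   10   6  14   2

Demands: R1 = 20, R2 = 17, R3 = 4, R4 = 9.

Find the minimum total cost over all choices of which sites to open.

Open {P1, P2}: assign each demand point to its cheapest open site.
  R1→P1 20×3=60, R2→P2 17×6=102, R3→P1 4×7=28, R4→P2 9×2=18
  freight cost 208, fixed 31 → total 239.
Compare {P2}: freight cost 376 + fixed 18 = 394.
Compare {P1}: freight cost 410 + fixed 13 = 423.

239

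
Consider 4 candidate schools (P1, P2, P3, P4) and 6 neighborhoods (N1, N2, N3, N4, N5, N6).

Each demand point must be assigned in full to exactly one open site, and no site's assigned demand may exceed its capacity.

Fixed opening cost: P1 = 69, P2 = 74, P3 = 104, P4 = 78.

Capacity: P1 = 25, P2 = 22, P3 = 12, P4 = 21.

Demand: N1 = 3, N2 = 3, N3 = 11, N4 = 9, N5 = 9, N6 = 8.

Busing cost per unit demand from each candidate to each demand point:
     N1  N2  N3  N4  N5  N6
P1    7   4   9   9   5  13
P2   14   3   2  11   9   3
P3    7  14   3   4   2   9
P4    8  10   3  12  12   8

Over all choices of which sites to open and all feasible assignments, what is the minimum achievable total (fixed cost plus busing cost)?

Open {P1, P2}; cheapest assignment that respects the capacities:
  P1 (cap 25, load 21): N1, N4, N5 — cost 3×7 + 9×9 + 9×5 = 147
  P2 (cap 22, load 22): N2, N3, N6 — cost 3×3 + 11×2 + 8×3 = 55
  Shipping 202, fixed 143 → total 345.
  Any other capacity-feasible assignment to {P1, P2} ships for at least 202.
Compare {P1, P4}: its best feasible assignment gives total 403.
Compare {P1, P2, P3}: its best feasible assignment gives total 404.
Every other set of open sites that can feasibly serve all demand totals ≥ 403 even under its best assignment. Minimum: 345.

345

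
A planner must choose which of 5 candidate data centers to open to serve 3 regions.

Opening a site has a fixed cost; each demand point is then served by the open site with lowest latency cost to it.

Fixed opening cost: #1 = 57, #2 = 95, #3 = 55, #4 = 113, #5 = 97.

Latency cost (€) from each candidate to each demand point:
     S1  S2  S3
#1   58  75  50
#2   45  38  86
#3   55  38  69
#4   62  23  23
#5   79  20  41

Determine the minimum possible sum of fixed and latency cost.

Open {#3}: assign each demand point to its cheapest open site.
  S1→#3 55, S2→#3 38, S3→#3 69
  latency cost 162, fixed 55 → total 217.
Compare {#4}: latency cost 108 + fixed 113 = 221.
Compare {#5}: latency cost 140 + fixed 97 = 237.
Compare {#1}: latency cost 183 + fixed 57 = 240.
All other subsets cost ≥ 221. Minimum total cost: 217.

217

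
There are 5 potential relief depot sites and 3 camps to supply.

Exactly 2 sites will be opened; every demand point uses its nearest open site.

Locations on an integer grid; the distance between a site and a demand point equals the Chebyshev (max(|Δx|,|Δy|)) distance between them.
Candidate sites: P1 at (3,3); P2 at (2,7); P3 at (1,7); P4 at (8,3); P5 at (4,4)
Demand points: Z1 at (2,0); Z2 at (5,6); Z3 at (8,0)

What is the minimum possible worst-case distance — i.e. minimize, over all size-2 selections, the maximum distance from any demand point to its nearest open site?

Open {P1, P4}.
  Farthest demand point is Z1 at distance 3 (to P1); all others are ≤ 3.
With {P1, P5} the worst case is 4.
With {P2, P5} the worst case is 4.
No size-2 selection achieves below 3.

3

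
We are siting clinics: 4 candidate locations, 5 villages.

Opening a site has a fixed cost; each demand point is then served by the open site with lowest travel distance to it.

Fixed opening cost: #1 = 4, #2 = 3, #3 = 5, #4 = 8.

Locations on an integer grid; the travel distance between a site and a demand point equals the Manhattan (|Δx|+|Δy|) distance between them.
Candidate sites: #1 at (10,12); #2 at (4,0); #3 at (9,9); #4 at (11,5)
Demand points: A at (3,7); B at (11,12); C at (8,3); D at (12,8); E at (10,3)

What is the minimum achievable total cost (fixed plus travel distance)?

Open {#1, #4}: assign each demand point to its cheapest open site.
  A→#4 10, B→#1 1, C→#4 5, D→#4 4, E→#4 3
  travel distance 23, fixed 12 → total 35.
Compare {#3}: travel distance 31 + fixed 5 = 36.
Compare {#1, #3}: travel distance 27 + fixed 9 = 36.
Compare {#1, #2, #4}: travel distance 21 + fixed 15 = 36.
All other subsets cost ≥ 36. Minimum total cost: 35.

35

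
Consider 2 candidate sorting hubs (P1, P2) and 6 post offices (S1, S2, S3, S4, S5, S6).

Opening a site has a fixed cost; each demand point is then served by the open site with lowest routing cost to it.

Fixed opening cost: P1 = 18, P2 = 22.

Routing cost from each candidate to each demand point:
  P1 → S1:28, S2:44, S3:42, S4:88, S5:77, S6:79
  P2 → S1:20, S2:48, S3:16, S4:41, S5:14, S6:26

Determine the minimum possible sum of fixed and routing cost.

Open {P2}: assign each demand point to its cheapest open site.
  S1→P2 20, S2→P2 48, S3→P2 16, S4→P2 41, S5→P2 14, S6→P2 26
  routing cost 165, fixed 22 → total 187.
Compare {P1, P2}: routing cost 161 + fixed 40 = 201.
Compare {P1}: routing cost 358 + fixed 18 = 376.

187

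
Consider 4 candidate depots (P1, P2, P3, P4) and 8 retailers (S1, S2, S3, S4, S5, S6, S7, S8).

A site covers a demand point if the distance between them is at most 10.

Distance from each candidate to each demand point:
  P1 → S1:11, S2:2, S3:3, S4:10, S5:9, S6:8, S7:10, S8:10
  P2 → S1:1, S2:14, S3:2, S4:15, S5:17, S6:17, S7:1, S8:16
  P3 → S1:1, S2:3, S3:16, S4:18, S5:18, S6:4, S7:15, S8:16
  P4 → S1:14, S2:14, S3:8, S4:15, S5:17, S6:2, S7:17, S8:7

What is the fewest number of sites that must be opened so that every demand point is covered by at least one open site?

Coverage sets (demand points within 10 of each site):
  P1: {S2, S3, S4, S5, S6, S7, S8}
  P2: {S1, S3, S7}
  P3: {S1, S2, S6}
  P4: {S3, S6, S8}
No single site covers all 8 demand points.
But {P1, P2} covers everything, so the minimum is 2.

2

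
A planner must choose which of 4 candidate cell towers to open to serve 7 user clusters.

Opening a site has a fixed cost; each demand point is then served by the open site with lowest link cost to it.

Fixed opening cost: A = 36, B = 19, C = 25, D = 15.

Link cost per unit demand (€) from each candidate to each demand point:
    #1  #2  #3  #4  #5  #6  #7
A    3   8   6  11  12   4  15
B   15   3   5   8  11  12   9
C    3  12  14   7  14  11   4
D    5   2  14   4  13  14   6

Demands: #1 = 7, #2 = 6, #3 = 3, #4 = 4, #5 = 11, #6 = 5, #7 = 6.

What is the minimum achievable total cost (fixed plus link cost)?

306

Open {A, D}: assign each demand point to its cheapest open site.
  #1→A 7×3=21, #2→D 6×2=12, #3→A 3×6=18, #4→D 4×4=16, #5→A 11×12=132, #6→A 5×4=20, #7→D 6×6=36
  link cost 255, fixed 51 → total 306.
Compare {A, B, D}: link cost 241 + fixed 70 = 311.
Compare {A, C, D}: link cost 243 + fixed 76 = 319.
Compare {B, C, D}: link cost 264 + fixed 59 = 323.
All other subsets cost ≥ 311. Minimum total cost: 306.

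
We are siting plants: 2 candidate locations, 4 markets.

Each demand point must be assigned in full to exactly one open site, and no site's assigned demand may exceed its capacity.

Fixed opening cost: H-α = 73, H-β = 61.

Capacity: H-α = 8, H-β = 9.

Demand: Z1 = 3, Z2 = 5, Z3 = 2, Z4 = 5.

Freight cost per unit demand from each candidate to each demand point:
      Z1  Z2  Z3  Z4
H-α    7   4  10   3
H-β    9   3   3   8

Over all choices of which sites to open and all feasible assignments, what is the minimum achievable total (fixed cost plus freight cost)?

Open {H-α, H-β}; cheapest assignment that respects the capacities:
  H-α (cap 8, load 8): Z1, Z4 — cost 3×7 + 5×3 = 36
  H-β (cap 9, load 7): Z2, Z3 — cost 5×3 + 2×3 = 21
  Shipping 57, fixed 134 → total 191.
  Any other capacity-feasible assignment to {H-α, H-β} ships for at least 57.
Total demand is 15 and no other set of sites has combined capacity ≥ 15, so {H-α, H-β} is the only feasible choice of open sites. Minimum: 191.

191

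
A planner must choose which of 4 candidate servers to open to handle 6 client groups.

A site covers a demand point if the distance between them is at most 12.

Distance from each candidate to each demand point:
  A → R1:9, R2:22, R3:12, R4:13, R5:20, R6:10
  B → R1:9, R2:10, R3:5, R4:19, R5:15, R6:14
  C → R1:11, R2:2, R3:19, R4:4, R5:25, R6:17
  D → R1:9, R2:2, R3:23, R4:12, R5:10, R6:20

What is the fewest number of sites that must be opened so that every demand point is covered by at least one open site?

2

Coverage sets (demand points within 12 of each site):
  A: {R1, R3, R6}
  B: {R1, R2, R3}
  C: {R1, R2, R4}
  D: {R1, R2, R4, R5}
No single site covers all 6 demand points.
But {A, D} covers everything, so the minimum is 2.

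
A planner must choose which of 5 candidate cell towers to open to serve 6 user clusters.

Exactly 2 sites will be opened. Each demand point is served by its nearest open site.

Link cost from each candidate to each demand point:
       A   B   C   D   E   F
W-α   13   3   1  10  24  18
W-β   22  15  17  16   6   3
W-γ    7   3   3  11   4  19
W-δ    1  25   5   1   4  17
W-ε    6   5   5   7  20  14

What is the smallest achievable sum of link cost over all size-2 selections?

27

Open {W-α, W-δ}.
  A→W-δ 1, B→W-α 3, C→W-α 1, D→W-δ 1, E→W-δ 4, F→W-δ 17  ⇒ total 27.
Compare {W-β, W-δ}: total 29.
Compare {W-γ, W-δ}: total 29.
No size-2 selection does better; minimum is 27.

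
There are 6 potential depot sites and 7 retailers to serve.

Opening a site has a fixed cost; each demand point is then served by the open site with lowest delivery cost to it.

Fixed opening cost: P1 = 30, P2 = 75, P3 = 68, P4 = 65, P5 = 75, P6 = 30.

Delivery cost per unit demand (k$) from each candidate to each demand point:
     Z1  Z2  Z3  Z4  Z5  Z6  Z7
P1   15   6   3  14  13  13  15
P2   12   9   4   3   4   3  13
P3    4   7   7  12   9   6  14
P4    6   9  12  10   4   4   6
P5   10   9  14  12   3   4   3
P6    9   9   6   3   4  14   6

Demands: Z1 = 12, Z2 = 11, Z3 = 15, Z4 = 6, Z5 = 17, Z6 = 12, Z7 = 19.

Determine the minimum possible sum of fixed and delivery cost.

528

Open {P1, P5, P6}: assign each demand point to its cheapest open site.
  Z1→P6 12×9=108, Z2→P1 11×6=66, Z3→P1 15×3=45, Z4→P6 6×3=18, Z5→P5 17×3=51, Z6→P5 12×4=48, Z7→P5 19×3=57
  delivery cost 393, fixed 135 → total 528.
Compare {P1, P3, P5, P6}: delivery cost 333 + fixed 203 = 536.
Compare {P1, P4, P6}: delivery cost 431 + fixed 125 = 556.
Compare {P1, P4, P5, P6}: delivery cost 357 + fixed 200 = 557.
All other subsets cost ≥ 536. Minimum total cost: 528.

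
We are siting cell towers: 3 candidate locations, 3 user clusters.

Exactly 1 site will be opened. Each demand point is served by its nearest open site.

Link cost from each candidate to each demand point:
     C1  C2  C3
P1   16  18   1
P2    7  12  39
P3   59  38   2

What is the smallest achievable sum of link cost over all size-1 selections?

Open {P1}.
  C1→P1 16, C2→P1 18, C3→P1 1  ⇒ total 35.
Compare {P2}: total 58.
Compare {P3}: total 99.

35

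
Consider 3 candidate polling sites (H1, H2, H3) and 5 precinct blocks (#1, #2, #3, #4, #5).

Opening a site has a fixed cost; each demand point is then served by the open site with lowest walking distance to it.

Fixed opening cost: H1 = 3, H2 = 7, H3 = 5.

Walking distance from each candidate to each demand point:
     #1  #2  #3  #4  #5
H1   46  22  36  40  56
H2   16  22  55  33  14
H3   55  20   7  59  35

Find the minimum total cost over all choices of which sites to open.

102

Open {H2, H3}: assign each demand point to its cheapest open site.
  #1→H2 16, #2→H3 20, #3→H3 7, #4→H2 33, #5→H2 14
  walking distance 90, fixed 12 → total 102.
Compare {H1, H2, H3}: walking distance 90 + fixed 15 = 105.
Compare {H1, H2}: walking distance 121 + fixed 10 = 131.
Compare {H2}: walking distance 140 + fixed 7 = 147.
All other subsets cost ≥ 105. Minimum total cost: 102.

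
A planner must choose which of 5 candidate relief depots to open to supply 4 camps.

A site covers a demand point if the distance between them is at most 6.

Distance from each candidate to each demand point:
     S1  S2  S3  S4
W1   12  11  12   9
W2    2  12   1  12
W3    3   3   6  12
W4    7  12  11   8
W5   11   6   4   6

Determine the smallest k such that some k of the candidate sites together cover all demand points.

2

Coverage sets (demand points within 6 of each site):
  W1: {}
  W2: {S1, S3}
  W3: {S1, S2, S3}
  W4: {}
  W5: {S2, S3, S4}
No single site covers all 4 demand points.
But {W2, W5} covers everything, so the minimum is 2.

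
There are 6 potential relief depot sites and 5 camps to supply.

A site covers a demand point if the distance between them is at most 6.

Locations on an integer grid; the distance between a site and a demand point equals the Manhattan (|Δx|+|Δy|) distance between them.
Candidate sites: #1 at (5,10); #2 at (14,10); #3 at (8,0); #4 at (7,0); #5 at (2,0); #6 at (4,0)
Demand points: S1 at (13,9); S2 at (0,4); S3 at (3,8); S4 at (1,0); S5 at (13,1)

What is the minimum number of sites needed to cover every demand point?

Coverage sets (demand points within 6 of each site):
  #1: {S3}
  #2: {S1}
  #3: {S5}
  #4: {S4}
  #5: {S2, S4}
  #6: {S4}
No 3 sites suffice: every size-3 union leaves at least one demand point uncovered.
But {#1, #2, #3, #5} covers everything, so the minimum is 4.

4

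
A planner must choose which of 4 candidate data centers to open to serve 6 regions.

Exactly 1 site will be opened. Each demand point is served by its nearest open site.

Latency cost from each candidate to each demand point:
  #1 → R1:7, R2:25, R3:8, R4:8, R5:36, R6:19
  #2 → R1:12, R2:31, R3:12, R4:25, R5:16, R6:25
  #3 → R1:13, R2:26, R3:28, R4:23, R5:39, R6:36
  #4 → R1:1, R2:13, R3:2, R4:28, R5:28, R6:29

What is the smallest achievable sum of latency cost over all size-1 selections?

Open {#4}.
  R1→#4 1, R2→#4 13, R3→#4 2, R4→#4 28, R5→#4 28, R6→#4 29  ⇒ total 101.
Compare {#1}: total 103.
Compare {#2}: total 121.
No size-1 selection does better; minimum is 101.

101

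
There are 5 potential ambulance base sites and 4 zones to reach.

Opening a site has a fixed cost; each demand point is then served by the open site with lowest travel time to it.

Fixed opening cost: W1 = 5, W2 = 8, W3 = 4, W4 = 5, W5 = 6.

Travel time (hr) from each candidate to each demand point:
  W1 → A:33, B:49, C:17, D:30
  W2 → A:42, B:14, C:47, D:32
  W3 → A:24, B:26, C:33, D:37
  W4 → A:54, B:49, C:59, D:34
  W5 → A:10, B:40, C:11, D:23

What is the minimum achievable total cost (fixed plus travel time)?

Open {W2, W5}: assign each demand point to its cheapest open site.
  A→W5 10, B→W2 14, C→W5 11, D→W5 23
  travel time 58, fixed 14 → total 72.
Compare {W2, W3, W5}: travel time 58 + fixed 18 = 76.
Compare {W1, W2, W5}: travel time 58 + fixed 19 = 77.
Compare {W2, W4, W5}: travel time 58 + fixed 19 = 77.
All other subsets cost ≥ 76. Minimum total cost: 72.

72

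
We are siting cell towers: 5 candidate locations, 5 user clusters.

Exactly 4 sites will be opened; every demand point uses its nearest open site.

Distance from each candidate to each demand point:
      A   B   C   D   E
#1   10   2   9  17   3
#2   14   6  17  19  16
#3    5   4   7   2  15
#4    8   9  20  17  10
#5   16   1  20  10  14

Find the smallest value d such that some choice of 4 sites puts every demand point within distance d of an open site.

Open {#1, #2, #3, #4}.
  Farthest demand point is C at distance 7 (to #3); all others are ≤ 7.
With {#1, #2, #3, #5} the worst case is 7.
With {#1, #3, #4, #5} the worst case is 7.
No size-4 selection achieves below 7.

7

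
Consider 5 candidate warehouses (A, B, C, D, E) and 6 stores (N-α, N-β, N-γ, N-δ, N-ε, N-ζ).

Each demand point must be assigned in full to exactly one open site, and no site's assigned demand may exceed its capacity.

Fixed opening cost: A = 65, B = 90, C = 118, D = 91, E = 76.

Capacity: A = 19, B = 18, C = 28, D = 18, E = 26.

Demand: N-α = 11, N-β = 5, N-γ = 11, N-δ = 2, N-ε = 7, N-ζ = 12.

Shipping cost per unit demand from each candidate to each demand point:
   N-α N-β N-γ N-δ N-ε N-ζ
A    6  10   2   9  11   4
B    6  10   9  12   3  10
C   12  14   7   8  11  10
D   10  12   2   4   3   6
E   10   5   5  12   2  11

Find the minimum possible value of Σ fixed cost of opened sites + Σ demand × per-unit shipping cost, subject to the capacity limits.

Open {A, B, E}; cheapest assignment that respects the capacities:
  A (cap 19, load 14): N-δ, N-ζ — cost 2×9 + 12×4 = 66
  B (cap 18, load 11): N-α — cost 11×6 = 66
  E (cap 26, load 23): N-β, N-γ, N-ε — cost 5×5 + 11×5 + 7×2 = 94
  Shipping 226, fixed 231 → total 457.
  Any other capacity-feasible assignment to {A, B, E} ships for at least 226.
Compare {A, D, E}: its best feasible assignment gives total 459.
Compare {A, B, D}: its best feasible assignment gives total 461.
Every other set of open sites that can feasibly serve all demand totals ≥ 459 even under its best assignment. Minimum: 457.

457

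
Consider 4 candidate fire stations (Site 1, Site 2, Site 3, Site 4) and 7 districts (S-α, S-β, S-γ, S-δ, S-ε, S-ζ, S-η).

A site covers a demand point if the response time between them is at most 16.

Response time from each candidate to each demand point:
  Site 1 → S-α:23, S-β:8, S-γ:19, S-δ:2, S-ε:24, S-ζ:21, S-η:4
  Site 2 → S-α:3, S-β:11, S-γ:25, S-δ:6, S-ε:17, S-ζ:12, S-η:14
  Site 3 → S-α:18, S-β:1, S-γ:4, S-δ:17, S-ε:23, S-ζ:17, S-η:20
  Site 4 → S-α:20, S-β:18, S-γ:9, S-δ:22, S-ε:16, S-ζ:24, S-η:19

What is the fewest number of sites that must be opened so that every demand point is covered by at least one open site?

Coverage sets (demand points within 16 of each site):
  Site 1: {S-β, S-δ, S-η}
  Site 2: {S-α, S-β, S-δ, S-ζ, S-η}
  Site 3: {S-β, S-γ}
  Site 4: {S-γ, S-ε}
No single site covers all 7 demand points.
But {Site 2, Site 4} covers everything, so the minimum is 2.

2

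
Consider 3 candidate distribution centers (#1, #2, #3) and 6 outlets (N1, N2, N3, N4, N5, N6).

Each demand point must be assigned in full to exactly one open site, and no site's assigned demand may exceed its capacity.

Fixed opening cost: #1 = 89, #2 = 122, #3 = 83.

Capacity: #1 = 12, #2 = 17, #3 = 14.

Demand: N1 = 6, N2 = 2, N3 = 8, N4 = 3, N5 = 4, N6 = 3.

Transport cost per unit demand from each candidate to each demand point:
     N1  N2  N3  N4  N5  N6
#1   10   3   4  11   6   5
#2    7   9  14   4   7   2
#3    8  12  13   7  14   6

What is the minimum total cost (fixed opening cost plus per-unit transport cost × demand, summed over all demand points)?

Open {#1, #2}; cheapest assignment that respects the capacities:
  #1 (cap 12, load 10): N2, N3 — cost 2×3 + 8×4 = 38
  #2 (cap 17, load 16): N1, N4, N5, N6 — cost 6×7 + 3×4 + 4×7 + 3×2 = 88
  Shipping 126, fixed 211 → total 337.
  Any other capacity-feasible assignment to {#1, #2} ships for at least 126.
Compare {#1, #3}: its best feasible assignment gives total 339.
Compare {#1, #2, #3}: its best feasible assignment gives total 420.
Every other set of open sites that can feasibly serve all demand totals ≥ 339 even under its best assignment. Minimum: 337.

337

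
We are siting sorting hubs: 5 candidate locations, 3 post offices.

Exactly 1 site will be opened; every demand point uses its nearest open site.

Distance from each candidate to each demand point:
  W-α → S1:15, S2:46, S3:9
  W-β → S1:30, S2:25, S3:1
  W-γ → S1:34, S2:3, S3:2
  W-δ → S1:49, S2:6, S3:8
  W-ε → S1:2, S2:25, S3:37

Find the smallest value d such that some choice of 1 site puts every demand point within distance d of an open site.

Open {W-β}.
  Farthest demand point is S1 at distance 30 (to W-β); all others are ≤ 30.
With {W-γ} the worst case is 34.
With {W-ε} the worst case is 37.
No size-1 selection achieves below 30.

30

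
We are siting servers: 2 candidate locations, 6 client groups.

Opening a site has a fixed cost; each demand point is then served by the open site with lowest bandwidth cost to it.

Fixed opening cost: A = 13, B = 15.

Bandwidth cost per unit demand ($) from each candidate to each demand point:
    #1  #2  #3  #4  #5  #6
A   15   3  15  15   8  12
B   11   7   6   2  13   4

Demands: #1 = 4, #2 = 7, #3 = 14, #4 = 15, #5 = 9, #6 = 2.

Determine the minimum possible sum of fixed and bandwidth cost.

Open {A, B}: assign each demand point to its cheapest open site.
  #1→B 4×11=44, #2→A 7×3=21, #3→B 14×6=84, #4→B 15×2=30, #5→A 9×8=72, #6→B 2×4=8
  bandwidth cost 259, fixed 28 → total 287.
Compare {B}: bandwidth cost 332 + fixed 15 = 347.
Compare {A}: bandwidth cost 612 + fixed 13 = 625.

287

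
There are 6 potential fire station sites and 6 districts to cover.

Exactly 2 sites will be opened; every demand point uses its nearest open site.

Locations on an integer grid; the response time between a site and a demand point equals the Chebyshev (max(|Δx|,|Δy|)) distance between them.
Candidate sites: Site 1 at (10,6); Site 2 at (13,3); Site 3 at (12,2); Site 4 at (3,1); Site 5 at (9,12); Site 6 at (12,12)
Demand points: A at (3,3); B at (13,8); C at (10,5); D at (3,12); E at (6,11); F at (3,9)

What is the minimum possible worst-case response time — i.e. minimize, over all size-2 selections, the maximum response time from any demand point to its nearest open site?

7

Open {Site 1, Site 2}.
  Farthest demand point is A at response time 7 (to Site 1); all others are ≤ 7.
With {Site 1, Site 3} the worst case is 7.
With {Site 1, Site 4} the worst case is 7.
No size-2 selection achieves below 7.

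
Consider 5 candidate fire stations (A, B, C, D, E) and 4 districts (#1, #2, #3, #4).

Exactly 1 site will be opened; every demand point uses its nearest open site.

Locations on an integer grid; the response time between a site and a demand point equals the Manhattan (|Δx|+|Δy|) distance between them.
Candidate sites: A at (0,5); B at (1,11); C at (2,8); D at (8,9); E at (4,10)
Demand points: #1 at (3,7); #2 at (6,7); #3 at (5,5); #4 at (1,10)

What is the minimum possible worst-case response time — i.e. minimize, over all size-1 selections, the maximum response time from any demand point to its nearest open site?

6

Open {C}.
  Farthest demand point is #3 at response time 6 (to C); all others are ≤ 6.
With {E} the worst case is 6.
With {A} the worst case is 8.
No size-1 selection achieves below 6.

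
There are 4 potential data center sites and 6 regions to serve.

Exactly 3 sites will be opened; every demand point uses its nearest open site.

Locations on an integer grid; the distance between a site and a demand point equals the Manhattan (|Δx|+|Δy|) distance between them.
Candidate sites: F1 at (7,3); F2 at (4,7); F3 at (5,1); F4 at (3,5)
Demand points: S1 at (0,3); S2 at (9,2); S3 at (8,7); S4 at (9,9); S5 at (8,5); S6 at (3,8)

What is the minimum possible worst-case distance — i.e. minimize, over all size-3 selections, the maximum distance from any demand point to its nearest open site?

Open {F1, F2, F3}.
  Farthest demand point is S1 at distance 7 (to F1); all others are ≤ 7.
With {F1, F2, F4} the worst case is 7.
With {F2, F3, F4} the worst case is 7.
No size-3 selection achieves below 7.

7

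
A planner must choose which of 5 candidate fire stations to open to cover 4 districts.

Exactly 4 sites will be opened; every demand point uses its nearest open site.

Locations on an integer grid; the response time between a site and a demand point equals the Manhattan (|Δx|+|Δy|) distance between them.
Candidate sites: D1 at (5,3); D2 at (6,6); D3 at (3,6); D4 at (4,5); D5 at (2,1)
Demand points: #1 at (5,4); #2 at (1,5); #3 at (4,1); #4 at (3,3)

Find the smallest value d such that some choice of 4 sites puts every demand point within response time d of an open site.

3

Open {D1, D2, D3, D4}.
  Farthest demand point is #2 at response time 3 (to D3); all others are ≤ 3.
With {D1, D2, D3, D5} the worst case is 3.
With {D1, D2, D4, D5} the worst case is 3.
No size-4 selection achieves below 3.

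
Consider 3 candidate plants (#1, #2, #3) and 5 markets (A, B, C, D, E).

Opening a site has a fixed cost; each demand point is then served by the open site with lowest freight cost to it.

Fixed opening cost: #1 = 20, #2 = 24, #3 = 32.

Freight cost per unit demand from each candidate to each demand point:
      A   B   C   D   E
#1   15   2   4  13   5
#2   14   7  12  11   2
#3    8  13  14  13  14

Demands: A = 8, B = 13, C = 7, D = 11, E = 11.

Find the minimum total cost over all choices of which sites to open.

337

Open {#1, #2, #3}: assign each demand point to its cheapest open site.
  A→#3 8×8=64, B→#1 13×2=26, C→#1 7×4=28, D→#2 11×11=121, E→#2 11×2=22
  freight cost 261, fixed 76 → total 337.
Compare {#1, #2}: freight cost 309 + fixed 44 = 353.
Compare {#1, #3}: freight cost 316 + fixed 52 = 368.
Compare {#1}: freight cost 372 + fixed 20 = 392.
All other subsets cost ≥ 353. Minimum total cost: 337.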